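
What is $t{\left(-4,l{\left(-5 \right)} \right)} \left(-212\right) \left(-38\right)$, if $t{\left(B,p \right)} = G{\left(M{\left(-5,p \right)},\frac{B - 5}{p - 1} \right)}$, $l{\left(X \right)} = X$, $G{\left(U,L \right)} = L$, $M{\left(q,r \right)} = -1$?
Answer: $12084$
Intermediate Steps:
$t{\left(B,p \right)} = \frac{-5 + B}{-1 + p}$ ($t{\left(B,p \right)} = \frac{B - 5}{p - 1} = \frac{-5 + B}{-1 + p}$)
$t{\left(-4,l{\left(-5 \right)} \right)} \left(-212\right) \left(-38\right) = \frac{-5 - 4}{-1 - 5} \left(-212\right) \left(-38\right) = \frac{1}{-6} \left(-9\right) \left(-212\right) \left(-38\right) = \left(- \frac{1}{6}\right) \left(-9\right) \left(-212\right) \left(-38\right) = \frac{3}{2} \left(-212\right) \left(-38\right) = \left(-318\right) \left(-38\right) = 12084$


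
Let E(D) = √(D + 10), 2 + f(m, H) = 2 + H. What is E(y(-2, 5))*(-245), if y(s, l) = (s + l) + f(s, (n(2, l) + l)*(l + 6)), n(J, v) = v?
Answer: -245*√123 ≈ -2717.2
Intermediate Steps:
f(m, H) = H (f(m, H) = -2 + (2 + H) = H)
y(s, l) = l + s + 2*l*(6 + l) (y(s, l) = (s + l) + (l + l)*(l + 6) = (l + s) + (2*l)*(6 + l) = (l + s) + 2*l*(6 + l) = l + s + 2*l*(6 + l))
E(D) = √(10 + D)
E(y(-2, 5))*(-245) = √(10 + (-2 + 2*5² + 13*5))*(-245) = √(10 + (-2 + 2*25 + 65))*(-245) = √(10 + (-2 + 50 + 65))*(-245) = √(10 + 113)*(-245) = √123*(-245) = -245*√123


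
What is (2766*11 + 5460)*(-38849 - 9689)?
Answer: -1741834668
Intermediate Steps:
(2766*11 + 5460)*(-38849 - 9689) = (30426 + 5460)*(-48538) = 35886*(-48538) = -1741834668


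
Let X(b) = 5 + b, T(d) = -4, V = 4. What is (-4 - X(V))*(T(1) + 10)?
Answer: -78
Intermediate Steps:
(-4 - X(V))*(T(1) + 10) = (-4 - (5 + 4))*(-4 + 10) = (-4 - 1*9)*6 = (-4 - 9)*6 = -13*6 = -78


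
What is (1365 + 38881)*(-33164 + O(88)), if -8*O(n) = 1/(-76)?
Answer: -405754356453/304 ≈ -1.3347e+9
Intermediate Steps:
O(n) = 1/608 (O(n) = -1/8/(-76) = -1/8*(-1/76) = 1/608)
(1365 + 38881)*(-33164 + O(88)) = (1365 + 38881)*(-33164 + 1/608) = 40246*(-20163711/608) = -405754356453/304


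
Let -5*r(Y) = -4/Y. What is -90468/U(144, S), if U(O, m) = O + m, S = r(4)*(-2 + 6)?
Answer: -113085/181 ≈ -624.78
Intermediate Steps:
r(Y) = 4/(5*Y) (r(Y) = -(-4)/(5*Y) = 4/(5*Y))
S = 4/5 (S = ((4/5)/4)*(-2 + 6) = ((4/5)*(1/4))*4 = (1/5)*4 = 4/5 ≈ 0.80000)
-90468/U(144, S) = -90468/(144 + 4/5) = -90468/724/5 = -90468*5/724 = -113085/181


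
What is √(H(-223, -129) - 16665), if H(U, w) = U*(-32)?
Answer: I*√9529 ≈ 97.617*I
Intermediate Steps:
H(U, w) = -32*U
√(H(-223, -129) - 16665) = √(-32*(-223) - 16665) = √(7136 - 16665) = √(-9529) = I*√9529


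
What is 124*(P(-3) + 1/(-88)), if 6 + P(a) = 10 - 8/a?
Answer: 54467/66 ≈ 825.26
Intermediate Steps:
P(a) = 4 - 8/a (P(a) = -6 + (10 - 8/a) = 4 - 8/a)
124*(P(-3) + 1/(-88)) = 124*((4 - 8/(-3)) + 1/(-88)) = 124*((4 - 8*(-⅓)) - 1/88) = 124*((4 + 8/3) - 1/88) = 124*(20/3 - 1/88) = 124*(1757/264) = 54467/66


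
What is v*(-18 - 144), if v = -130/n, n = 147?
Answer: 7020/49 ≈ 143.27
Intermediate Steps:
v = -130/147 ≈ -0.88435
v*(-18 - 144) = -130*(-18 - 144)/147 = -130/147*(-162) = 7020/49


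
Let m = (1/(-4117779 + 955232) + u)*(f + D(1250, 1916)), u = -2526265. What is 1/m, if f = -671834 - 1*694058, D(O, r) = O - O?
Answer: 3162547/10912700976007824752 ≈ 2.8980e-13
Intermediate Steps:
D(O, r) = 0
f = -1365892 (f = -671834 - 694058 = -1365892)
m = 10912700976007824752/3162547 (m = (1/(-4117779 + 955232) - 2526265)*(-1365892 + 0) = (1/(-3162547) - 2526265)*(-1365892) = (-1/3162547 - 2526265)*(-1365892) = -7989431796956/3162547*(-1365892) = 10912700976007824752/3162547 ≈ 3.4506e+12)
1/m = 1/(10912700976007824752/3162547) = 3162547/10912700976007824752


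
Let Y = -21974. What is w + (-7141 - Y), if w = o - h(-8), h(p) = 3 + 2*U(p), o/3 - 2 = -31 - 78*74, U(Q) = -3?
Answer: -2567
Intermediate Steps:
o = -17403 (o = 6 + 3*(-31 - 78*74) = 6 + 3*(-31 - 5772) = 6 + 3*(-5803) = 6 - 17409 = -17403)
h(p) = -3 (h(p) = 3 + 2*(-3) = 3 - 6 = -3)
w = -17400 (w = -17403 - 1*(-3) = -17403 + 3 = -17400)
w + (-7141 - Y) = -17400 + (-7141 - 1*(-21974)) = -17400 + (-7141 + 21974) = -17400 + 14833 = -2567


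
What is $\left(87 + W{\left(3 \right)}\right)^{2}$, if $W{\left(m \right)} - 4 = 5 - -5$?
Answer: $10201$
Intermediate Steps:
$W{\left(m \right)} = 14$ ($W{\left(m \right)} = 4 + \left(5 - -5\right) = 4 + \left(5 + 5\right) = 4 + 10 = 14$)
$\left(87 + W{\left(3 \right)}\right)^{2} = \left(87 + 14\right)^{2} = 101^{2} = 10201$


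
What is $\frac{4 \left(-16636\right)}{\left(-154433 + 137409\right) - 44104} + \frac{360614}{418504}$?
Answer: $\frac{3118283923}{1598894532} \approx 1.9503$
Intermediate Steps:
$\frac{4 \left(-16636\right)}{\left(-154433 + 137409\right) - 44104} + \frac{360614}{418504} = - \frac{66544}{-17024 + \left(-73980 + 29876\right)} + 360614 \cdot \frac{1}{418504} = - \frac{66544}{-17024 - 44104} + \frac{180307}{209252} = - \frac{66544}{-61128} + \frac{180307}{209252} = \left(-66544\right) \left(- \frac{1}{61128}\right) + \frac{180307}{209252} = \frac{8318}{7641} + \frac{180307}{209252} = \frac{3118283923}{1598894532}$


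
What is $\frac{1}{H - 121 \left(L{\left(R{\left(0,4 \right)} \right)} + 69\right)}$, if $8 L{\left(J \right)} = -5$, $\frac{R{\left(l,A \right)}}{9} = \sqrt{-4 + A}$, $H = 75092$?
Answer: $\frac{8}{534549} \approx 1.4966 \cdot 10^{-5}$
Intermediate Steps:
$R{\left(l,A \right)} = 9 \sqrt{-4 + A}$
$L{\left(J \right)} = - \frac{5}{8}$ ($L{\left(J \right)} = \frac{1}{8} \left(-5\right) = - \frac{5}{8}$)
$\frac{1}{H - 121 \left(L{\left(R{\left(0,4 \right)} \right)} + 69\right)} = \frac{1}{75092 - 121 \left(- \frac{5}{8} + 69\right)} = \frac{1}{75092 - \frac{66187}{8}} = \frac{1}{\frac{534549}{8}} = \frac{8}{534549}$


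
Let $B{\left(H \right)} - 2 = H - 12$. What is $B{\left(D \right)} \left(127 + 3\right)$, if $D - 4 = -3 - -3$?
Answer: $-780$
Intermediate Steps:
$D = 4$ ($D = 4 - 0 = 4 + \left(-3 + 3\right) = 4 + 0 = 4$)
$B{\left(H \right)} = -10 + H$ ($B{\left(H \right)} = 2 + \left(H - 12\right) = 2 + \left(-12 + H\right) = -10 + H$)
$B{\left(D \right)} \left(127 + 3\right) = \left(-10 + 4\right) \left(127 + 3\right) = \left(-6\right) 130 = -780$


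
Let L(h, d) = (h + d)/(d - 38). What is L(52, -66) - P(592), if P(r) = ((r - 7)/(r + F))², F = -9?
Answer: -15416477/17674228 ≈ -0.87226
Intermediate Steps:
L(h, d) = (d + h)/(-38 + d)
P(r) = (-7 + r)²/(-9 + r)² (P(r) = ((r - 7)/(r - 9))² = ((-7 + r)/(-9 + r))² = (-7 + r)²/(-9 + r)²)
L(52, -66) - P(592) = (-66 + 52)/(-38 - 66) - (-7 + 592)²/(-9 + 592)² = -14/(-104) - 585²/583² = -1/104*(-14) - 342225/339889 = 7/52 - 1*342225/339889 = 7/52 - 342225/339889 = -15416477/17674228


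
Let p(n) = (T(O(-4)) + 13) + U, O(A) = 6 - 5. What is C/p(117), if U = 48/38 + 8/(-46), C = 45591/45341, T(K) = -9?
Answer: 19923267/100838384 ≈ 0.19758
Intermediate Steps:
O(A) = 1
C = 45591/45341 (C = 45591*(1/45341) = 45591/45341 ≈ 1.0055)
U = 476/437 (U = 48*(1/38) + 8*(-1/46) = 24/19 - 4/23 = 476/437 ≈ 1.0892)
p(n) = 2224/437 (p(n) = (-9 + 13) + 476/437 = 4 + 476/437 = 2224/437)
C/p(117) = 45591/(45341*(2224/437)) = (45591/45341)*(437/2224) = 19923267/100838384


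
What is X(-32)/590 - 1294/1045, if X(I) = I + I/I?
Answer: -159171/123310 ≈ -1.2908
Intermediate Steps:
X(I) = 1 + I (X(I) = I + 1 = 1 + I)
X(-32)/590 - 1294/1045 = (1 - 32)/590 - 1294/1045 = -31*1/590 - 1294*1/1045 = -31/590 - 1294/1045 = -159171/123310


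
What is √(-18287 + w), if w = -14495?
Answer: I*√32782 ≈ 181.06*I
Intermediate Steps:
√(-18287 + w) = √(-18287 - 14495) = √(-32782) = I*√32782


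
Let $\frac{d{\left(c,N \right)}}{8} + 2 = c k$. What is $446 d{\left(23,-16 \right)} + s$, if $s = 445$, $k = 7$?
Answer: $567757$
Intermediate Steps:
$d{\left(c,N \right)} = -16 + 56 c$ ($d{\left(c,N \right)} = -16 + 8 c 7 = -16 + 8 \cdot 7 c = -16 + 56 c$)
$446 d{\left(23,-16 \right)} + s = 446 \left(-16 + 56 \cdot 23\right) + 445 = 446 \left(-16 + 1288\right) + 445 = 446 \cdot 1272 + 445 = 567312 + 445 = 567757$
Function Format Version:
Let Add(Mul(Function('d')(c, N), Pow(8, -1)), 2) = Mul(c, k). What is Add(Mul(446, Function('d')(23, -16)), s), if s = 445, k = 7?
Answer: 567757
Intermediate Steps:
Function('d')(c, N) = Add(-16, Mul(56, c)) (Function('d')(c, N) = Add(-16, Mul(8, Mul(c, 7))) = Add(-16, Mul(8, Mul(7, c))) = Add(-16, Mul(56, c)))
Add(Mul(446, Function('d')(23, -16)), s) = Add(Mul(446, Add(-16, Mul(56, 23))), 445) = Add(Mul(446, Add(-16, 1288)), 445) = Add(Mul(446, 1272), 445) = Add(567312, 445) = 567757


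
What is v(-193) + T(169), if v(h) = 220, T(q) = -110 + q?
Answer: 279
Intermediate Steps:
v(-193) + T(169) = 220 + (-110 + 169) = 220 + 59 = 279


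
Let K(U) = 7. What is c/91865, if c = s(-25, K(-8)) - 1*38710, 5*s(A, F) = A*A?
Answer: -7717/18373 ≈ -0.42002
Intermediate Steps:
s(A, F) = A²/5 (s(A, F) = (A*A)/5 = A²/5)
c = -38585 (c = (⅕)*(-25)² - 1*38710 = (⅕)*625 - 38710 = 125 - 38710 = -38585)
c/91865 = -38585/91865 = -38585*1/91865 = -7717/18373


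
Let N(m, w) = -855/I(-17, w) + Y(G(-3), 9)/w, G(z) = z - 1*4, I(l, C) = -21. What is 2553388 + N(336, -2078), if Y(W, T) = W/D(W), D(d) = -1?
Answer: 37142174029/14546 ≈ 2.5534e+6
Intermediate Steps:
G(z) = -4 + z (G(z) = z - 4 = -4 + z)
Y(W, T) = -W (Y(W, T) = W/(-1) = W*(-1) = -W)
N(m, w) = 285/7 + 7/w (N(m, w) = -855/(-21) + (-(-4 - 3))/w = -855*(-1/21) + (-1*(-7))/w = 285/7 + 7/w)
2553388 + N(336, -2078) = 2553388 + (285/7 + 7/(-2078)) = 2553388 + (285/7 + 7*(-1/2078)) = 2553388 + (285/7 - 7/2078) = 2553388 + 592181/14546 = 37142174029/14546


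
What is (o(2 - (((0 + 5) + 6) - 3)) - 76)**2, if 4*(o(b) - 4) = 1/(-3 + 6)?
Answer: 744769/144 ≈ 5172.0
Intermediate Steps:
o(b) = 49/12 (o(b) = 4 + 1/(4*(-3 + 6)) = 4 + (1/4)/3 = 4 + (1/4)*(1/3) = 4 + 1/12 = 49/12)
(o(2 - (((0 + 5) + 6) - 3)) - 76)**2 = (49/12 - 76)**2 = (-863/12)**2 = 744769/144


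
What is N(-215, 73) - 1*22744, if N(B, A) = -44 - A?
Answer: -22861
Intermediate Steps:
N(-215, 73) - 1*22744 = (-44 - 1*73) - 1*22744 = (-44 - 73) - 22744 = -117 - 22744 = -22861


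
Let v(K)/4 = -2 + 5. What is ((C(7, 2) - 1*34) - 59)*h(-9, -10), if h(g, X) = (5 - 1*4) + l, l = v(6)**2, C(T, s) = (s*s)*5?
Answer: -10585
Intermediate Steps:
C(T, s) = 5*s**2 (C(T, s) = s**2*5 = 5*s**2)
v(K) = 12 (v(K) = 4*(-2 + 5) = 4*3 = 12)
l = 144 (l = 12**2 = 144)
h(g, X) = 145 (h(g, X) = (5 - 1*4) + 144 = (5 - 4) + 144 = 1 + 144 = 145)
((C(7, 2) - 1*34) - 59)*h(-9, -10) = ((5*2**2 - 1*34) - 59)*145 = ((5*4 - 34) - 59)*145 = ((20 - 34) - 59)*145 = (-14 - 59)*145 = -73*145 = -10585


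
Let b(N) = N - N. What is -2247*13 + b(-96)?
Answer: -29211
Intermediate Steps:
b(N) = 0
-2247*13 + b(-96) = -2247*13 + 0 = -29211 + 0 = -29211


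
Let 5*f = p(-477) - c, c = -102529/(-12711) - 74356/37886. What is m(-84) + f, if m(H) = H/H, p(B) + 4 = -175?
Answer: -2282428189/63364335 ≈ -36.021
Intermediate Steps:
p(B) = -179 (p(B) = -4 - 175 = -179)
c = 77349331/12672867 (c = -102529*(-1/12711) - 74356*1/37886 = 102529/12711 - 37178/18943 = 77349331/12672867 ≈ 6.1035)
m(H) = 1
f = -2345792524/63364335 (f = (-179 - 1*77349331/12672867)/5 = (-179 - 77349331/12672867)/5 = (⅕)*(-2345792524/12672867) = -2345792524/63364335 ≈ -37.021)
m(-84) + f = 1 - 2345792524/63364335 = -2282428189/63364335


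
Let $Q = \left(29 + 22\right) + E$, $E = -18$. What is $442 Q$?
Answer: $14586$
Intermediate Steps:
$Q = 33$ ($Q = \left(29 + 22\right) - 18 = 51 - 18 = 33$)
$442 Q = 442 \cdot 33 = 14586$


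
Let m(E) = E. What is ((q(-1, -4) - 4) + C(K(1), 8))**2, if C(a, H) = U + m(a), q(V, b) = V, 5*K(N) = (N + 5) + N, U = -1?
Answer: 529/25 ≈ 21.160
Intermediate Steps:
K(N) = 1 + 2*N/5 (K(N) = ((N + 5) + N)/5 = ((5 + N) + N)/5 = (5 + 2*N)/5 = 1 + 2*N/5)
C(a, H) = -1 + a
((q(-1, -4) - 4) + C(K(1), 8))**2 = ((-1 - 4) + (-1 + (1 + (2/5)*1)))**2 = (-5 + (-1 + (1 + 2/5)))**2 = (-5 + (-1 + 7/5))**2 = (-5 + 2/5)**2 = (-23/5)**2 = 529/25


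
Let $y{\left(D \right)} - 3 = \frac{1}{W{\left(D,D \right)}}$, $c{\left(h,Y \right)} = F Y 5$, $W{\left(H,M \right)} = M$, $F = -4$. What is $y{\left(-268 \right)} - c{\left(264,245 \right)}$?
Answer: $\frac{1314003}{268} \approx 4903.0$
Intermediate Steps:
$c{\left(h,Y \right)} = - 20 Y$ ($c{\left(h,Y \right)} = - 4 Y 5 = - 20 Y$)
$y{\left(D \right)} = 3 + \frac{1}{D}$
$y{\left(-268 \right)} - c{\left(264,245 \right)} = \left(3 + \frac{1}{-268}\right) - \left(-20\right) 245 = \left(3 - \frac{1}{268}\right) - -4900 = \frac{803}{268} + 4900 = \frac{1314003}{268}$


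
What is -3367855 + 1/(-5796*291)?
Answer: -5680345485781/1686636 ≈ -3.3679e+6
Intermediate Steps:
-3367855 + 1/(-5796*291) = -3367855 + 1/(-1686636) = -3367855 - 1/1686636 = -5680345485781/1686636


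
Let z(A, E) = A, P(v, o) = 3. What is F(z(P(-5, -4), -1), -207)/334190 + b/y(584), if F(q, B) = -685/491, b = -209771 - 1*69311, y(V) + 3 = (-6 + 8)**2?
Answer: -9158761813693/32817458 ≈ -2.7908e+5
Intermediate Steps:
y(V) = 1 (y(V) = -3 + (-6 + 8)**2 = -3 + 2**2 = -3 + 4 = 1)
b = -279082 (b = -209771 - 69311 = -279082)
F(q, B) = -685/491 (F(q, B) = -685*1/491 = -685/491)
F(z(P(-5, -4), -1), -207)/334190 + b/y(584) = -685/491/334190 - 279082/1 = -685/491*1/334190 - 279082*1 = -137/32817458 - 279082 = -9158761813693/32817458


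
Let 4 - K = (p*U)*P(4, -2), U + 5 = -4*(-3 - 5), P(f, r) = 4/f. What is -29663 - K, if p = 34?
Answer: -28749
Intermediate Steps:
U = 27 (U = -5 - 4*(-3 - 5) = -5 - 4*(-8) = -5 + 32 = 27)
K = -914 (K = 4 - 34*27*4/4 = 4 - 918*4*(¼) = 4 - 918 = -914)
-29663 - K = -29663 - 1*(-914) = -29663 + 914 = -28749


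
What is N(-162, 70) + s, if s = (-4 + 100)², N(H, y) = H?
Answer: 9054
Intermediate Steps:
s = 9216 (s = 96² = 9216)
N(-162, 70) + s = -162 + 9216 = 9054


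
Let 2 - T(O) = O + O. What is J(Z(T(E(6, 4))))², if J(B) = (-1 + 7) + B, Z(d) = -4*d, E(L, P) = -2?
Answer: 324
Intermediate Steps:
T(O) = 2 - 2*O (T(O) = 2 - (O + O) = 2 - 2*O)
J(B) = 6 + B
J(Z(T(E(6, 4))))² = (6 - 4*(2 - 2*(-2)))² = (6 - 4*(2 + 4))² = (6 - 4*6)² = (6 - 24)² = (-18)² = 324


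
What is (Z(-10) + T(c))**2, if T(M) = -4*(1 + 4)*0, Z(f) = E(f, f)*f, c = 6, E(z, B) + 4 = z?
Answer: 19600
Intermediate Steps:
E(z, B) = -4 + z
Z(f) = f*(-4 + f) (Z(f) = (-4 + f)*f = f*(-4 + f))
T(M) = 0 (T(M) = -20*0 = -4*0 = 0)
(Z(-10) + T(c))**2 = (-10*(-4 - 10) + 0)**2 = (-10*(-14) + 0)**2 = (140 + 0)**2 = 140**2 = 19600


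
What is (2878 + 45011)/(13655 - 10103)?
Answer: 15963/1184 ≈ 13.482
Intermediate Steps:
(2878 + 45011)/(13655 - 10103) = 47889/3552 = 47889*(1/3552) = 15963/1184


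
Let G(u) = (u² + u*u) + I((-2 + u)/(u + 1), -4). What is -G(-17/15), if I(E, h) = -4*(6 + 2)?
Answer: 6622/225 ≈ 29.431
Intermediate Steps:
I(E, h) = -32 (I(E, h) = -4*8 = -32)
G(u) = -32 + 2*u² (G(u) = (u² + u*u) - 32 = (u² + u²) - 32 = 2*u² - 32 = -32 + 2*u²)
-G(-17/15) = -(-32 + 2*(-17/15)²) = -(-32 + 2*(289/225)) = -(-32 + 578/225) = -1*(-6622/225) = 6622/225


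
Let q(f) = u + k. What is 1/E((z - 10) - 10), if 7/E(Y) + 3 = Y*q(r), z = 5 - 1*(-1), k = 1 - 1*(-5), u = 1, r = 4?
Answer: -101/7 ≈ -14.429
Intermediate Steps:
k = 6 (k = 1 + 5 = 6)
z = 6 (z = 5 + 1 = 6)
q(f) = 7 (q(f) = 1 + 6 = 7)
E(Y) = 7/(-3 + 7*Y) (E(Y) = 7/(-3 + Y*7) = 7/(-3 + 7*Y))
1/E((z - 10) - 10) = 1/(7/(-3 + 7*((6 - 10) - 10))) = 1/(7/(-3 + 7*(-4 - 10))) = 1/(7/(-3 + 7*(-14))) = 1/(7/(-3 - 98)) = 1/(7/(-101)) = 1/(7*(-1/101)) = 1/(-7/101) = -101/7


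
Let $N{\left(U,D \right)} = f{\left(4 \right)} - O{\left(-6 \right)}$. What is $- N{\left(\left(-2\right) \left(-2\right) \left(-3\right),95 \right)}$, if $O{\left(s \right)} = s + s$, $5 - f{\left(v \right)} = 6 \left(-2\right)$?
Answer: $-29$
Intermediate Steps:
$f{\left(v \right)} = 17$ ($f{\left(v \right)} = 5 - 6 \left(-2\right) = 5 - -12 = 5 + 12 = 17$)
$O{\left(s \right)} = 2 s$
$N{\left(U,D \right)} = 29$ ($N{\left(U,D \right)} = 17 - 2 \left(-6\right) = 17 - -12 = 17 + 12 = 29$)
$- N{\left(\left(-2\right) \left(-2\right) \left(-3\right),95 \right)} = \left(-1\right) 29 = -29$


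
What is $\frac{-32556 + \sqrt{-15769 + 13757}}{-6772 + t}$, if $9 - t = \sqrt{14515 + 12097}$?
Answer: $\frac{32556 - 2 i \sqrt{503}}{6763 + 2 \sqrt{6653}} \approx 4.7005 - 0.0064762 i$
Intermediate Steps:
$t = 9 - 2 \sqrt{6653}$ ($t = 9 - \sqrt{14515 + 12097} = 9 - \sqrt{26612} = 9 - 2 \sqrt{6653} \approx -154.13$)
$\frac{-32556 + \sqrt{-15769 + 13757}}{-6772 + t} = \frac{-32556 + \sqrt{-15769 + 13757}}{-6772 + \left(9 - 2 \sqrt{6653}\right)} = \frac{-32556 + \sqrt{-2012}}{-6763 - 2 \sqrt{6653}} = \frac{-32556 + 2 i \sqrt{503}}{-6763 - 2 \sqrt{6653}}$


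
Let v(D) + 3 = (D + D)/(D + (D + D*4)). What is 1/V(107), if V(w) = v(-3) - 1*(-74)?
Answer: 3/214 ≈ 0.014019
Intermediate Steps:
v(D) = -8/3 (v(D) = -3 + (D + D)/(D + (D + D*4)) = -3 + (2*D)/(D + (D + 4*D)) = -3 + (2*D)/(D + 5*D) = -3 + (2*D)/((6*D)) = -3 + (2*D)*(1/(6*D)) = -3 + ⅓ = -8/3)
V(w) = 214/3 (V(w) = -8/3 - 1*(-74) = -8/3 + 74 = 214/3)
1/V(107) = 1/(214/3) = 3/214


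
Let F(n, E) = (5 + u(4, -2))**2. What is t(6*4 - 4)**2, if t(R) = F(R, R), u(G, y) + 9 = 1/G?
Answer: 50625/256 ≈ 197.75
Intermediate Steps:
u(G, y) = -9 + 1/G
F(n, E) = 225/16 (F(n, E) = (5 + (-9 + 1/4))**2 = (5 - 35/4)**2 = (-15/4)**2 = 225/16)
t(R) = 225/16
t(6*4 - 4)**2 = (225/16)**2 = 50625/256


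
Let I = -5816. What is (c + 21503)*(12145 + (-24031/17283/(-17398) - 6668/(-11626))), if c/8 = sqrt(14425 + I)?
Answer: 65213547424282460521/249701263206 + 12131060303080028*sqrt(8609)/124850631603 ≈ 2.7018e+8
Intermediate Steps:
c = 8*sqrt(8609) (c = 8*sqrt(14425 - 5816) = 8*sqrt(8609) ≈ 742.28)
(c + 21503)*(12145 + (-24031/17283/(-17398) - 6668/(-11626))) = (8*sqrt(8609) + 21503)*(12145 + (-24031/17283/(-17398) - 6668/(-11626))) = (21503 + 8*sqrt(8609))*(12145 + (-24031*1/17283*(-1/17398) - 6668*(-1/11626))) = (21503 + 8*sqrt(8609))*(12145 + (-3433/2469*(-1/17398) + 3334/5813)) = (21503 + 8*sqrt(8609))*(12145 + (3433/42955662 + 3334/5813)) = (21503 + 8*sqrt(8609))*(12145 + 143234133137/249701263206) = (21503 + 8*sqrt(8609))*(3032765075770007/249701263206) = 65213547424282460521/249701263206 + 12131060303080028*sqrt(8609)/124850631603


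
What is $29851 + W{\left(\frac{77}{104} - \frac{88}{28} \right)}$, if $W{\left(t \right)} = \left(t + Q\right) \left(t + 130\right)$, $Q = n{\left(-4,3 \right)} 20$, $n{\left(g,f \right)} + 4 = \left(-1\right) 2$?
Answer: $\frac{7543128265}{529984} \approx 14233.0$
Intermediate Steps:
$n{\left(g,f \right)} = -6$ ($n{\left(g,f \right)} = -4 - 2 = -6$)
$Q = -120$ ($Q = \left(-6\right) 20 = -120$)
$W{\left(t \right)} = \left(-120 + t\right) \left(130 + t\right)$ ($W{\left(t \right)} = \left(t - 120\right) \left(t + 130\right) = \left(-120 + t\right) \left(130 + t\right)$)
$29851 + W{\left(\frac{77}{104} - \frac{88}{28} \right)} = 29851 + \left(-15600 + \left(\frac{77}{104} - \frac{88}{28}\right)^{2} + 10 \left(\frac{77}{104} - \frac{88}{28}\right)\right) = 29851 + \left(-15600 + \left(77 \cdot \frac{1}{104} - \frac{22}{7}\right)^{2} + 10 \left(77 \cdot \frac{1}{104} - \frac{22}{7}\right)\right) = 29851 + \left(-15600 + \left(\frac{77}{104} - \frac{22}{7}\right)^{2} + 10 \left(\frac{77}{104} - \frac{22}{7}\right)\right) = 29851 + \left(-15600 + \left(- \frac{1749}{728}\right)^{2} + 10 \left(- \frac{1749}{728}\right)\right) = 29851 - \frac{8277424119}{529984} = \frac{7543128265}{529984}$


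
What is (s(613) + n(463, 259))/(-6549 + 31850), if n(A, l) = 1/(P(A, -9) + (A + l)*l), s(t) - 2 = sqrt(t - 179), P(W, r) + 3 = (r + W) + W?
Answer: 375825/4754361512 + sqrt(434)/25301 ≈ 0.00090244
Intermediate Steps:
P(W, r) = -3 + r + 2*W (P(W, r) = -3 + ((r + W) + W) = -3 + ((W + r) + W) = -3 + (r + 2*W) = -3 + r + 2*W)
s(t) = 2 + sqrt(-179 + t) (s(t) = 2 + sqrt(t - 179) = 2 + sqrt(-179 + t))
n(A, l) = 1/(-12 + 2*A + l*(A + l)) (n(A, l) = 1/((-3 - 9 + 2*A) + (A + l)*l) = 1/((-12 + 2*A) + l*(A + l)) = 1/(-12 + 2*A + l*(A + l)))
(s(613) + n(463, 259))/(-6549 + 31850) = ((2 + sqrt(-179 + 613)) + 1/(-12 + 259**2 + 2*463 + 463*259))/(-6549 + 31850) = ((2 + sqrt(434)) + 1/(-12 + 67081 + 926 + 119917))/25301 = ((2 + sqrt(434)) + 1/187912)*(1/25301) = (375825/187912 + sqrt(434))*(1/25301) = 375825/4754361512 + sqrt(434)/25301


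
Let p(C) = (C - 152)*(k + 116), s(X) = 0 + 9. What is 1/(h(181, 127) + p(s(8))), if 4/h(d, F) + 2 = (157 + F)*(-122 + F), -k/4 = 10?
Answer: -709/7705410 ≈ -9.2013e-5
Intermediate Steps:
k = -40 (k = -4*10 = -40)
h(d, F) = 4/(-2 + (-122 + F)*(157 + F)) (h(d, F) = 4/(-2 + (157 + F)*(-122 + F)) = 4/(-2 + (-122 + F)*(157 + F)))
s(X) = 9
p(C) = -11552 + 76*C (p(C) = (C - 152)*(-40 + 116) = (-152 + C)*76 = -11552 + 76*C)
1/(h(181, 127) + p(s(8))) = 1/(4/(-19156 + 127**2 + 35*127) + (-11552 + 76*9)) = 1/(4/(-19156 + 16129 + 4445) + (-11552 + 684)) = 1/(4/1418 - 10868) = 1/(4*(1/1418) - 10868) = 1/(2/709 - 10868) = 1/(-7705410/709) = -709/7705410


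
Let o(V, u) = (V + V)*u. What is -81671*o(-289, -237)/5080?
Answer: -5593891803/2540 ≈ -2.2023e+6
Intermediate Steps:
o(V, u) = 2*V*u (o(V, u) = (2*V)*u = 2*V*u)
-81671*o(-289, -237)/5080 = -81671/(5080/((2*(-289)*(-237)))) = -81671/(5080/136986) = -81671/(5080*(1/136986)) = -81671/2540/68493 = -81671*68493/2540 = -5593891803/2540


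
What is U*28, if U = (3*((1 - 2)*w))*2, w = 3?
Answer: -504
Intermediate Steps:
U = -18 (U = (3*((1 - 2)*3))*2 = (3*(-1*3))*2 = (3*(-3))*2 = -9*2 = -18)
U*28 = -18*28 = -504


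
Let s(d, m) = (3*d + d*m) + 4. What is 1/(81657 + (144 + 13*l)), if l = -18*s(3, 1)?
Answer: 1/78057 ≈ 1.2811e-5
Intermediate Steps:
s(d, m) = 4 + 3*d + d*m
l = -288 (l = -18*(4 + 3*3 + 3*1) = -18*(4 + 9 + 3) = -18*16 = -288)
1/(81657 + (144 + 13*l)) = 1/(81657 + (144 + 13*(-288))) = 1/(81657 + (144 - 3744)) = 1/(81657 - 3600) = 1/78057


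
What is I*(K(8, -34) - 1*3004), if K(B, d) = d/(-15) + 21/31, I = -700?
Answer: 195368740/93 ≈ 2.1007e+6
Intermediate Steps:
K(B, d) = 21/31 - d/15 (K(B, d) = d*(-1/15) + 21*(1/31) = -d/15 + 21/31 = 21/31 - d/15)
I*(K(8, -34) - 1*3004) = -700*((21/31 - 1/15*(-34)) - 1*3004) = -700*((21/31 + 34/15) - 3004) = -700*(1369/465 - 3004) = -700*(-1395491/465) = 195368740/93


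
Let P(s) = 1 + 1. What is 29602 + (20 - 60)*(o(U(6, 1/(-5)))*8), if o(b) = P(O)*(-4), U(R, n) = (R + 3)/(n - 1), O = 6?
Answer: 32162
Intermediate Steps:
P(s) = 2
U(R, n) = (3 + R)/(-1 + n)
o(b) = -8 (o(b) = 2*(-4) = -8)
29602 + (20 - 60)*(o(U(6, 1/(-5)))*8) = 29602 + (20 - 60)*(-8*8) = 29602 - 40*(-64) = 29602 + 2560 = 32162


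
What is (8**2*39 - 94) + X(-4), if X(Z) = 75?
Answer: 2477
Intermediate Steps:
(8**2*39 - 94) + X(-4) = (8**2*39 - 94) + 75 = (64*39 - 94) + 75 = (2496 - 94) + 75 = 2402 + 75 = 2477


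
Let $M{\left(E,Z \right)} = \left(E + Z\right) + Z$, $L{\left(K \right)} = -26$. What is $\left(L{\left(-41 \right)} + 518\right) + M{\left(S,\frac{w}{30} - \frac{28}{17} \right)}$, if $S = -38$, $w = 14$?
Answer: $\frac{115168}{255} \approx 451.64$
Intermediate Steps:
$M{\left(E,Z \right)} = E + 2 Z$
$\left(L{\left(-41 \right)} + 518\right) + M{\left(S,\frac{w}{30} - \frac{28}{17} \right)} = \left(-26 + 518\right) - \left(38 - 2 \left(\frac{14}{30} - \frac{28}{17}\right)\right) = 492 - \left(38 - 2 \left(14 \cdot \frac{1}{30} - \frac{28}{17}\right)\right) = 492 - \left(38 - 2 \left(\frac{7}{15} - \frac{28}{17}\right)\right) = 492 + \left(-38 + 2 \left(- \frac{301}{255}\right)\right) = 492 - \frac{10292}{255} = \frac{115168}{255}$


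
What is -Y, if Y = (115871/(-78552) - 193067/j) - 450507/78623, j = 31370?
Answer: 1294146949989961/96870464258760 ≈ 13.360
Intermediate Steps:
Y = -1294146949989961/96870464258760 (Y = (115871/(-78552) - 193067/31370) - 450507/78623 = (115871*(-1/78552) - 193067*1/31370) - 450507*1/78623 = (-115871/78552 - 193067/31370) - 450507/78623 = -9400336127/1232088120 - 450507/78623 = -1294146949989961/96870464258760 ≈ -13.360)
-Y = -1*(-1294146949989961/96870464258760) = 1294146949989961/96870464258760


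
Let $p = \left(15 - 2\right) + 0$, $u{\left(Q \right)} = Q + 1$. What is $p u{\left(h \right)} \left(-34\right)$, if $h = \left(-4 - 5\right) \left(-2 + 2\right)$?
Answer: $-442$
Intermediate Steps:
$h = 0$ ($h = \left(-9\right) 0 = 0$)
$u{\left(Q \right)} = 1 + Q$
$p = 13$ ($p = 13 + 0 = 13$)
$p u{\left(h \right)} \left(-34\right) = 13 \left(1 + 0\right) \left(-34\right) = 13 \cdot 1 \left(-34\right) = 13 \left(-34\right) = -442$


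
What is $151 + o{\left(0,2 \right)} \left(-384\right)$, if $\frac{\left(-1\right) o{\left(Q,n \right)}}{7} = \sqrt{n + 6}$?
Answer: $151 + 5376 \sqrt{2} \approx 7753.8$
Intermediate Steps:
$o{\left(Q,n \right)} = - 7 \sqrt{6 + n}$ ($o{\left(Q,n \right)} = - 7 \sqrt{n + 6} = - 7 \sqrt{6 + n}$)
$151 + o{\left(0,2 \right)} \left(-384\right) = 151 + - 7 \sqrt{6 + 2} \left(-384\right) = 151 + - 7 \sqrt{8} \left(-384\right) = 151 + - 7 \cdot 2 \sqrt{2} \left(-384\right) = 151 + - 14 \sqrt{2} \left(-384\right) = 151 + 5376 \sqrt{2}$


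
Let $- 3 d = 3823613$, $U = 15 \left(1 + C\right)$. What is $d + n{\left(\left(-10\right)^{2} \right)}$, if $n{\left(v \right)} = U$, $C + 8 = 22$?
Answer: $- \frac{3822938}{3} \approx -1.2743 \cdot 10^{6}$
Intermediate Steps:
$C = 14$ ($C = -8 + 22 = 14$)
$U = 225$ ($U = 15 \left(1 + 14\right) = 15 \cdot 15 = 225$)
$n{\left(v \right)} = 225$
$d = - \frac{3823613}{3}$ ($d = \left(- \frac{1}{3}\right) 3823613 = - \frac{3823613}{3} \approx -1.2745 \cdot 10^{6}$)
$d + n{\left(\left(-10\right)^{2} \right)} = - \frac{3823613}{3} + 225 = - \frac{3822938}{3}$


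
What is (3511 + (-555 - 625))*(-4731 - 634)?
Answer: -12505815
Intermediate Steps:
(3511 + (-555 - 625))*(-4731 - 634) = (3511 - 1180)*(-5365) = 2331*(-5365) = -12505815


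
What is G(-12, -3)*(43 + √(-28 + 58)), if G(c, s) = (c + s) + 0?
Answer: -645 - 15*√30 ≈ -727.16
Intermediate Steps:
G(c, s) = c + s
G(-12, -3)*(43 + √(-28 + 58)) = (-12 - 3)*(43 + √(-28 + 58)) = -15*(43 + √30) = -645 - 15*√30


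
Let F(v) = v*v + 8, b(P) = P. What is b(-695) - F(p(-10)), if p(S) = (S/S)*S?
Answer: -803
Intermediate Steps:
p(S) = S (p(S) = 1*S = S)
F(v) = 8 + v² (F(v) = v² + 8 = 8 + v²)
b(-695) - F(p(-10)) = -695 - (8 + (-10)²) = -695 - (8 + 100) = -695 - 1*108 = -695 - 108 = -803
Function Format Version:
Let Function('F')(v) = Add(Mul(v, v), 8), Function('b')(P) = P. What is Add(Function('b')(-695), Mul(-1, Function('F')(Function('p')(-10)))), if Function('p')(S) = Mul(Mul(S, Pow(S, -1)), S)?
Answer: -803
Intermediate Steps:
Function('p')(S) = S (Function('p')(S) = Mul(1, S) = S)
Function('F')(v) = Add(8, Pow(v, 2)) (Function('F')(v) = Add(Pow(v, 2), 8) = Add(8, Pow(v, 2)))
Add(Function('b')(-695), Mul(-1, Function('F')(Function('p')(-10)))) = Add(-695, Mul(-1, Add(8, Pow(-10, 2)))) = Add(-695, Mul(-1, Add(8, 100))) = Add(-695, Mul(-1, 108)) = Add(-695, -108) = -803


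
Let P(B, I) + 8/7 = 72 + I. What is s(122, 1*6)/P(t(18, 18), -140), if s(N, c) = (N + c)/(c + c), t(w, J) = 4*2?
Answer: -56/363 ≈ -0.15427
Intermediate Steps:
t(w, J) = 8
s(N, c) = (N + c)/(2*c) (s(N, c) = (N + c)/((2*c)) = (N + c)*(1/(2*c)) = (N + c)/(2*c))
P(B, I) = 496/7 + I (P(B, I) = -8/7 + (72 + I) = 496/7 + I)
s(122, 1*6)/P(t(18, 18), -140) = ((122 + 1*6)/(2*((1*6))))/(496/7 - 140) = ((1/2)*(122 + 6)/6)/(-484/7) = ((1/2)*(1/6)*128)*(-7/484) = (32/3)*(-7/484) = -56/363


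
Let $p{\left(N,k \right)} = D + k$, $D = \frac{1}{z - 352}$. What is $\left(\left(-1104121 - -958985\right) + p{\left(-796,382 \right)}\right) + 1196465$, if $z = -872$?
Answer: $\frac{1287294263}{1224} \approx 1.0517 \cdot 10^{6}$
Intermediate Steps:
$D = - \frac{1}{1224}$ ($D = \frac{1}{-872 - 352} = \frac{1}{-1224} = - \frac{1}{1224} \approx -0.00081699$)
$p{\left(N,k \right)} = - \frac{1}{1224} + k$
$\left(\left(-1104121 - -958985\right) + p{\left(-796,382 \right)}\right) + 1196465 = \left(\left(-1104121 - -958985\right) + \left(- \frac{1}{1224} + 382\right)\right) + 1196465 = \left(\left(-1104121 + 958985\right) + \frac{467567}{1224}\right) + 1196465 = \left(-145136 + \frac{467567}{1224}\right) + 1196465 = - \frac{177178897}{1224} + 1196465 = \frac{1287294263}{1224}$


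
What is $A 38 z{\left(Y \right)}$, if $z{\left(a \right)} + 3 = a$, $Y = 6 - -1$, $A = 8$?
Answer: $1216$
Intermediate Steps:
$Y = 7$ ($Y = 6 + 1 = 7$)
$z{\left(a \right)} = -3 + a$
$A 38 z{\left(Y \right)} = 8 \cdot 38 \left(-3 + 7\right) = 304 \cdot 4 = 1216$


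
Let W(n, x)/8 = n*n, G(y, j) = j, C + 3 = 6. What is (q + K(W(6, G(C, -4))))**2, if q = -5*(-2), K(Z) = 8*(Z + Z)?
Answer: 21325924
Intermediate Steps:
C = 3 (C = -3 + 6 = 3)
W(n, x) = 8*n**2 (W(n, x) = 8*(n*n) = 8*n**2)
K(Z) = 16*Z (K(Z) = 8*(2*Z) = 16*Z)
q = 10
(q + K(W(6, G(C, -4))))**2 = (10 + 16*(8*6**2))**2 = (10 + 16*(8*36))**2 = (10 + 16*288)**2 = (10 + 4608)**2 = 4618**2 = 21325924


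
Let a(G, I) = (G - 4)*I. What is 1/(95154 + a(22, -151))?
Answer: 1/92436 ≈ 1.0818e-5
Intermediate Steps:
a(G, I) = I*(-4 + G) (a(G, I) = (-4 + G)*I = I*(-4 + G))
1/(95154 + a(22, -151)) = 1/(95154 - 151*(-4 + 22)) = 1/(95154 - 151*18) = 1/(95154 - 2718) = 1/92436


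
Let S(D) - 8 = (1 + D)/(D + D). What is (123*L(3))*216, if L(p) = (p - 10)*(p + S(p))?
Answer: -2169720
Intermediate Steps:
S(D) = 8 + (1 + D)/(2*D) (S(D) = 8 + (1 + D)/(D + D) = 8 + (1 + D)/((2*D)) = 8 + (1 + D)*(1/(2*D)) = 8 + (1 + D)/(2*D))
L(p) = (-10 + p)*(p + (1 + 17*p)/(2*p)) (L(p) = (p - 10)*(p + (1 + 17*p)/(2*p)) = (-10 + p)*(p + (1 + 17*p)/(2*p)))
(123*L(3))*216 = (123*(-169/2 + 3² - 5/3 - 3/2*3))*216 = (123*(-169/2 + 9 - 5*⅓ - 9/2))*216 = (123*(-169/2 + 9 - 5/3 - 9/2))*216 = (123*(-245/3))*216 = -10045*216 = -2169720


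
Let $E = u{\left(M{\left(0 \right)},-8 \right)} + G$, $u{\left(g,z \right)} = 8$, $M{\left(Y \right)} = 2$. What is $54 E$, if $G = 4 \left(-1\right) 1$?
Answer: $216$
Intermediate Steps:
$G = -4$ ($G = \left(-4\right) 1 = -4$)
$E = 4$ ($E = 8 - 4 = 4$)
$54 E = 54 \cdot 4 = 216$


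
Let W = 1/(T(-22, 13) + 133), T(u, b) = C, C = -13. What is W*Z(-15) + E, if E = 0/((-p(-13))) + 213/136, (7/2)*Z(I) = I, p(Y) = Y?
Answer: 1457/952 ≈ 1.5305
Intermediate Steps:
Z(I) = 2*I/7
T(u, b) = -13
W = 1/120 (W = 1/(-13 + 133) = 1/120 ≈ 0.0083333)
E = 213/136 (E = 0/((-1*(-13))) + 213/136 = 0/13 + 213*(1/136) = 0*(1/13) + 213/136 = 0 + 213/136 = 213/136 ≈ 1.5662)
W*Z(-15) + E = ((2/7)*(-15))/120 + 213/136 = (1/120)*(-30/7) + 213/136 = -1/28 + 213/136 = 1457/952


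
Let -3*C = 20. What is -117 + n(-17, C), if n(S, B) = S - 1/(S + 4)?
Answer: -1741/13 ≈ -133.92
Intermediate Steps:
C = -20/3 (C = -⅓*20 = -20/3 ≈ -6.6667)
n(S, B) = S - 1/(4 + S)
-117 + n(-17, C) = -117 + (-1 + (-17)² + 4*(-17))/(4 - 17) = -117 + (-1 + 289 - 68)/(-13) = -117 - 1/13*220 = -117 - 220/13 = -1741/13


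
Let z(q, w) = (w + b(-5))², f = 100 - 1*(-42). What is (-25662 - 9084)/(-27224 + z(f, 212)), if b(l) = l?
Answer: -34746/15625 ≈ -2.2237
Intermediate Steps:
f = 142 (f = 100 + 42 = 142)
z(q, w) = (-5 + w)² (z(q, w) = (w - 5)² = (-5 + w)²)
(-25662 - 9084)/(-27224 + z(f, 212)) = (-25662 - 9084)/(-27224 + (-5 + 212)²) = -34746/(-27224 + 207²) = -34746/(-27224 + 42849) = -34746/15625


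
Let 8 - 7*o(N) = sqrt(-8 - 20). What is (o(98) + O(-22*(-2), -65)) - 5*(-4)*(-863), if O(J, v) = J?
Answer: -120504/7 - 2*I*sqrt(7)/7 ≈ -17215.0 - 0.75593*I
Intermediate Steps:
o(N) = 8/7 - 2*I*sqrt(7)/7 (o(N) = 8/7 - sqrt(-8 - 20)/7 = 8/7 - 2*I*sqrt(7)/7)
(o(98) + O(-22*(-2), -65)) - 5*(-4)*(-863) = ((8/7 - 2*I*sqrt(7)/7) - 22*(-2)) - 5*(-4)*(-863) = ((8/7 - 2*I*sqrt(7)/7) + 44) + 20*(-863) = (316/7 - 2*I*sqrt(7)/7) - 17260 = -120504/7 - 2*I*sqrt(7)/7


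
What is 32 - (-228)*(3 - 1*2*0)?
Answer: 716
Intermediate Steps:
32 - (-228)*(3 - 1*2*0) = 32 - (-228)*(3 - 2*0) = 32 - (-228)*(3 + 0) = 32 - (-228)*3 = 32 - 114*(-6) = 32 + 684 = 716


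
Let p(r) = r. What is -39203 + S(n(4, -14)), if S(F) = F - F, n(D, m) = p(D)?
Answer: -39203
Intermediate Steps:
n(D, m) = D
S(F) = 0
-39203 + S(n(4, -14)) = -39203 + 0 = -39203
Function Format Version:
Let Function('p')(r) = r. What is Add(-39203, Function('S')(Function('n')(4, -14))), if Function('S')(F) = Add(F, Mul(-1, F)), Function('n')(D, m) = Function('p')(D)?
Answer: -39203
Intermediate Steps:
Function('n')(D, m) = D
Function('S')(F) = 0
Add(-39203, Function('S')(Function('n')(4, -14))) = Add(-39203, 0) = -39203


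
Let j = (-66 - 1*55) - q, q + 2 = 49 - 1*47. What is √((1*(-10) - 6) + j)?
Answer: I*√137 ≈ 11.705*I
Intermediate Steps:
q = 0 (q = -2 + (49 - 1*47) = -2 + (49 - 47) = -2 + 2 = 0)
j = -121 (j = (-66 - 1*55) - 1*0 = (-66 - 55) + 0 = -121 + 0 = -121)
√((1*(-10) - 6) + j) = √((1*(-10) - 6) - 121) = √((-10 - 6) - 121) = √(-16 - 121) = √(-137) = I*√137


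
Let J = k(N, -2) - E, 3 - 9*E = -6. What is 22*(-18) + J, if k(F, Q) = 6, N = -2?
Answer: -391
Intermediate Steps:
E = 1 (E = 1/3 - 1/9*(-6) = 1/3 + 2/3 = 1)
J = 5 (J = 6 - 1*1 = 6 - 1 = 5)
22*(-18) + J = 22*(-18) + 5 = -396 + 5 = -391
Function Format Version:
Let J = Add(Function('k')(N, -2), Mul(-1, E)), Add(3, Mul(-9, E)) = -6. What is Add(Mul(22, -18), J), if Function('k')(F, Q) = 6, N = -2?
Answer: -391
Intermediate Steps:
E = 1 (E = Add(Rational(1, 3), Mul(Rational(-1, 9), -6)) = Add(Rational(1, 3), Rational(2, 3)) = 1)
J = 5 (J = Add(6, Mul(-1, 1)) = Add(6, -1) = 5)
Add(Mul(22, -18), J) = Add(Mul(22, -18), 5) = Add(-396, 5) = -391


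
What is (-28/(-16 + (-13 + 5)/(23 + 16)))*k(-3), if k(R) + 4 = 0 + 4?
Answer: 0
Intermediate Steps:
k(R) = 0 (k(R) = -4 + (0 + 4) = -4 + 4 = 0)
(-28/(-16 + (-13 + 5)/(23 + 16)))*k(-3) = (-28/(-16 + (-13 + 5)/(23 + 16)))*0 = (-28/(-16 - 8/39))*0 = (-28/(-632/39))*0 = -39/632*(-28)*0 = (273/158)*0 = 0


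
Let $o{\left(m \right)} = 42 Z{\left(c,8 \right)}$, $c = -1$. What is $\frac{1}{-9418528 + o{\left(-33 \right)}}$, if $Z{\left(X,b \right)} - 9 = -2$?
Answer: $- \frac{1}{9418234} \approx -1.0618 \cdot 10^{-7}$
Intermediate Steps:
$Z{\left(X,b \right)} = 7$ ($Z{\left(X,b \right)} = 9 - 2 = 7$)
$o{\left(m \right)} = 294$ ($o{\left(m \right)} = 42 \cdot 7 = 294$)
$\frac{1}{-9418528 + o{\left(-33 \right)}} = \frac{1}{-9418528 + 294} = \frac{1}{-9418234} = - \frac{1}{9418234}$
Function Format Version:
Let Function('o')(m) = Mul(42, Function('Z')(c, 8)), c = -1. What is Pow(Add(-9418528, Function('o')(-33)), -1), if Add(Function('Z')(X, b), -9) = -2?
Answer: Rational(-1, 9418234) ≈ -1.0618e-7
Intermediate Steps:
Function('Z')(X, b) = 7 (Function('Z')(X, b) = Add(9, -2) = 7)
Function('o')(m) = 294 (Function('o')(m) = Mul(42, 7) = 294)
Pow(Add(-9418528, Function('o')(-33)), -1) = Pow(Add(-9418528, 294), -1) = Pow(-9418234, -1) = Rational(-1, 9418234)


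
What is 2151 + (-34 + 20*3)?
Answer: 2177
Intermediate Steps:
2151 + (-34 + 20*3) = 2151 + (-34 + 60) = 2151 + 26 = 2177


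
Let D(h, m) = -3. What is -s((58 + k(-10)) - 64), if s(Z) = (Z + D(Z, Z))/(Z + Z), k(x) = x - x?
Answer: -¾ ≈ -0.75000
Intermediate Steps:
k(x) = 0
s(Z) = (-3 + Z)/(2*Z) (s(Z) = (Z - 3)/(Z + Z) = (-3 + Z)/((2*Z)) = (-3 + Z)*(1/(2*Z)) = (-3 + Z)/(2*Z))
-s((58 + k(-10)) - 64) = -(-3 + ((58 + 0) - 64))/(2*((58 + 0) - 64)) = -(-3 + (58 - 64))/(2*(58 - 64)) = -(-3 - 6)/(2*(-6)) = -(-1)*(-9)/(2*6) = -1*¾ = -¾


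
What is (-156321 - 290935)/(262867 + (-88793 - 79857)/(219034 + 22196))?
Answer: -1348644561/792640472 ≈ -1.7015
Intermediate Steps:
(-156321 - 290935)/(262867 + (-88793 - 79857)/(219034 + 22196)) = -447256/(262867 - 168650/241230) = -447256/(262867 - 168650*1/241230) = -447256/(262867 - 16865/24123) = -447256/6341123776/24123 = -447256*24123/6341123776 = -1348644561/792640472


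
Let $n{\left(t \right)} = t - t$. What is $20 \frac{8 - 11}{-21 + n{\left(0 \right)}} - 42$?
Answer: $- \frac{274}{7} \approx -39.143$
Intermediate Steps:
$n{\left(t \right)} = 0$
$20 \frac{8 - 11}{-21 + n{\left(0 \right)}} - 42 = 20 \frac{8 - 11}{-21 + 0} - 42 = 20 \left(- \frac{3}{-21}\right) - 42 = 20 \left(\left(-3\right) \left(- \frac{1}{21}\right)\right) - 42 = 20 \cdot \frac{1}{7} - 42 = \frac{20}{7} - 42 = - \frac{274}{7}$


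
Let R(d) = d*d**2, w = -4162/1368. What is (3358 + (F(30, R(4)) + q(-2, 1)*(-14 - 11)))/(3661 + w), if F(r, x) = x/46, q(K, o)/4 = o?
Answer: 51276744/57546989 ≈ 0.89104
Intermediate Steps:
q(K, o) = 4*o
w = -2081/684 (w = -4162*1/1368 = -2081/684 ≈ -3.0424)
R(d) = d**3
F(r, x) = x/46 (F(r, x) = x*(1/46) = x/46)
(3358 + (F(30, R(4)) + q(-2, 1)*(-14 - 11)))/(3661 + w) = (3358 + ((1/46)*4**3 + (4*1)*(-14 - 11)))/(3661 - 2081/684) = (3358 + ((1/46)*64 + 4*(-25)))/(2502043/684) = (3358 + (32/23 - 100))*(684/2502043) = (3358 - 2268/23)*(684/2502043) = (74966/23)*(684/2502043) = 51276744/57546989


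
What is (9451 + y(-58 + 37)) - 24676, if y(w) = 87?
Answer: -15138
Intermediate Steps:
(9451 + y(-58 + 37)) - 24676 = (9451 + 87) - 24676 = 9538 - 24676 = -15138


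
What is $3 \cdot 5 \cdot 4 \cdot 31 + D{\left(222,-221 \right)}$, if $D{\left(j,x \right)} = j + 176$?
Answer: $2258$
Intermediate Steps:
$D{\left(j,x \right)} = 176 + j$
$3 \cdot 5 \cdot 4 \cdot 31 + D{\left(222,-221 \right)} = 3 \cdot 5 \cdot 4 \cdot 31 + \left(176 + 222\right) = 3 \cdot 20 \cdot 31 + 398 = 60 \cdot 31 + 398 = 1860 + 398 = 2258$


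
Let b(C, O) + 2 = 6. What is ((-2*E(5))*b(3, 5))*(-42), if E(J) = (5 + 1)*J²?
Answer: 50400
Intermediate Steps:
b(C, O) = 4 (b(C, O) = -2 + 6 = 4)
E(J) = 6*J²
((-2*E(5))*b(3, 5))*(-42) = (-12*5²*4)*(-42) = (-12*25*4)*(-42) = (-2*150*4)*(-42) = -300*4*(-42) = -1200*(-42) = 50400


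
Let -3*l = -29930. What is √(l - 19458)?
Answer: 2*I*√21333/3 ≈ 97.372*I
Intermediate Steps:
l = 29930/3 (l = -⅓*(-29930) = 29930/3 ≈ 9976.7)
√(l - 19458) = √(29930/3 - 19458) = √(-28444/3) = 2*I*√21333/3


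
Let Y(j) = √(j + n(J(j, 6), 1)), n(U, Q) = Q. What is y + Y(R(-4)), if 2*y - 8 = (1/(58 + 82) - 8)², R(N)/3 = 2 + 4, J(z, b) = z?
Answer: 1408961/39200 + √19 ≈ 40.302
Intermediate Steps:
R(N) = 18 (R(N) = 3*(2 + 4) = 3*6 = 18)
y = 1408961/39200 (y = 4 + (1/(58 + 82) - 8)²/2 = 4 + (1/140 - 8)²/2 = 4 + (-1119/140)²/2 = 4 + (½)*(1252161/19600) = 4 + 1252161/39200 = 1408961/39200 ≈ 35.943)
Y(j) = √(1 + j) (Y(j) = √(j + 1) = √(1 + j))
y + Y(R(-4)) = 1408961/39200 + √(1 + 18) = 1408961/39200 + √19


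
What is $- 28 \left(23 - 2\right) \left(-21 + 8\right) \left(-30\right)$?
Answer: $-229320$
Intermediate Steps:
$- 28 \left(23 - 2\right) \left(-21 + 8\right) \left(-30\right) = - 28 \cdot 21 \left(-13\right) \left(-30\right) = \left(-28\right) \left(-273\right) \left(-30\right) = 7644 \left(-30\right) = -229320$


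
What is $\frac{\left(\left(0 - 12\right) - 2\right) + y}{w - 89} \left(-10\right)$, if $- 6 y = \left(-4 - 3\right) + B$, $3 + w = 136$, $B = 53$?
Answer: $\frac{325}{66} \approx 4.9242$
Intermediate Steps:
$w = 133$ ($w = -3 + 136 = 133$)
$y = - \frac{23}{3}$ ($y = - \frac{\left(-4 - 3\right) + 53}{6} = - \frac{-7 + 53}{6} = \left(- \frac{1}{6}\right) 46 = - \frac{23}{3} \approx -7.6667$)
$\frac{\left(\left(0 - 12\right) - 2\right) + y}{w - 89} \left(-10\right) = \frac{\left(\left(0 - 12\right) - 2\right) - \frac{23}{3}}{133 - 89} \left(-10\right) = \frac{\left(-12 - 2\right) - \frac{23}{3}}{44} \left(-10\right) = \left(-14 - \frac{23}{3}\right) \frac{1}{44} \left(-10\right) = \left(- \frac{65}{3}\right) \frac{1}{44} \left(-10\right) = \left(- \frac{65}{132}\right) \left(-10\right) = \frac{325}{66}$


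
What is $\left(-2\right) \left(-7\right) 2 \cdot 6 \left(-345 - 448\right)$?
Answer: $-133224$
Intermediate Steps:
$\left(-2\right) \left(-7\right) 2 \cdot 6 \left(-345 - 448\right) = 14 \cdot 12 \left(-793\right) = 168 \left(-793\right) = -133224$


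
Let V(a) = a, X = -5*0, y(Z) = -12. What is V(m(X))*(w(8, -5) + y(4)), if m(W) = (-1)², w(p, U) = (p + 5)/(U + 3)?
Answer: -37/2 ≈ -18.500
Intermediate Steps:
X = 0
w(p, U) = (5 + p)/(3 + U)
m(W) = 1
V(m(X))*(w(8, -5) + y(4)) = 1*((5 + 8)/(3 - 5) - 12) = 1*(13/(-2) - 12) = 1*(-½*13 - 12) = 1*(-13/2 - 12) = 1*(-37/2) = -37/2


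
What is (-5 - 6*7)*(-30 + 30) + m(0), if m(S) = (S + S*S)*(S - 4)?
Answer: 0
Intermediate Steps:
m(S) = (-4 + S)*(S + S²) (m(S) = (S + S²)*(-4 + S) = (-4 + S)*(S + S²))
(-5 - 6*7)*(-30 + 30) + m(0) = (-5 - 6*7)*(-30 + 30) + 0*(-4 + 0² - 3*0) = (-5 - 42)*0 + 0*(-4 + 0 + 0) = -47*0 + 0*(-4) = 0 + 0 = 0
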